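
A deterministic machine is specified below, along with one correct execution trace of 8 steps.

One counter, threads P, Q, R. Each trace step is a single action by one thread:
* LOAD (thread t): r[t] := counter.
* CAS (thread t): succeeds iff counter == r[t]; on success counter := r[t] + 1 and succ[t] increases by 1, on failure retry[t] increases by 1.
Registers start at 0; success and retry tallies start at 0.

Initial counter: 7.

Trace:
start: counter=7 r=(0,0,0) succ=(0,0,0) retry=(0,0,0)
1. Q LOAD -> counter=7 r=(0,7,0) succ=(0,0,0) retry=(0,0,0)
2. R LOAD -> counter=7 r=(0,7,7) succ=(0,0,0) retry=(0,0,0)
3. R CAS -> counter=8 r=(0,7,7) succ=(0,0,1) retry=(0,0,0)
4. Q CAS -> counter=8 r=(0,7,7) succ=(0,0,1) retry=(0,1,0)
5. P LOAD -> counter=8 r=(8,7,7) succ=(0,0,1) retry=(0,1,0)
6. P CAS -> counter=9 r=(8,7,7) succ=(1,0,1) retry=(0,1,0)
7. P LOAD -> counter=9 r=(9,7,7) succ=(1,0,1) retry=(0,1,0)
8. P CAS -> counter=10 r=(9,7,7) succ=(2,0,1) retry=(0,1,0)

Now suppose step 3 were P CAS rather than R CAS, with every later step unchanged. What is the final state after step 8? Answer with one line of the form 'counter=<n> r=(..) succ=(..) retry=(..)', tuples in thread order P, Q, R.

counter=10 r=(9,7,7) succ=(2,1,0) retry=(1,0,0)

(re-executing from step 3 with the substitution; state before step 3: counter=7 r=(0,7,7) succ=(0,0,0) retry=(0,0,0))
3. P CAS -> counter=7 r=(0,7,7) succ=(0,0,0) retry=(1,0,0)
4. Q CAS -> counter=8 r=(0,7,7) succ=(0,1,0) retry=(1,0,0)
5. P LOAD -> counter=8 r=(8,7,7) succ=(0,1,0) retry=(1,0,0)
6. P CAS -> counter=9 r=(8,7,7) succ=(1,1,0) retry=(1,0,0)
7. P LOAD -> counter=9 r=(9,7,7) succ=(1,1,0) retry=(1,0,0)
8. P CAS -> counter=10 r=(9,7,7) succ=(2,1,0) retry=(1,0,0)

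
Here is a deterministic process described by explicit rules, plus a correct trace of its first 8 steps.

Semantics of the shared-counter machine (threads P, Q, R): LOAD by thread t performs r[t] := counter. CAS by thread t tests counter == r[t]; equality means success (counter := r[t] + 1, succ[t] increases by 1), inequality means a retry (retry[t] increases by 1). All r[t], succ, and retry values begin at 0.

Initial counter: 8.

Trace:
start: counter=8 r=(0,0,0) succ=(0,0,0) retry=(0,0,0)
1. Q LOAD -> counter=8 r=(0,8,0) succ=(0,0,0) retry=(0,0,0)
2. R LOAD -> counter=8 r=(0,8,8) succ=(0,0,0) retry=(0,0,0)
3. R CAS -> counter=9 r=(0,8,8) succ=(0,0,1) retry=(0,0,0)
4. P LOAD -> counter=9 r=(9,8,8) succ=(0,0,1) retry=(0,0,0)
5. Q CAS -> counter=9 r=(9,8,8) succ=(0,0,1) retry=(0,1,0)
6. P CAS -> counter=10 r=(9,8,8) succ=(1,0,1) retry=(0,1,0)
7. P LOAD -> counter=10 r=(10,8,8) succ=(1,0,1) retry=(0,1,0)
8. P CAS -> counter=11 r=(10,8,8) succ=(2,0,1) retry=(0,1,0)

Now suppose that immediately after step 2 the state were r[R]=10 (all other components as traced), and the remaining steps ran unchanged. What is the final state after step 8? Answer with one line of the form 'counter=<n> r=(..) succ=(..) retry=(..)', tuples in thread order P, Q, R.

state after step 2 := counter=8 r=(0,8,10) succ=(0,0,0) retry=(0,0,0)
3. R CAS -> counter=8 r=(0,8,10) succ=(0,0,0) retry=(0,0,1)
4. P LOAD -> counter=8 r=(8,8,10) succ=(0,0,0) retry=(0,0,1)
5. Q CAS -> counter=9 r=(8,8,10) succ=(0,1,0) retry=(0,0,1)
6. P CAS -> counter=9 r=(8,8,10) succ=(0,1,0) retry=(1,0,1)
7. P LOAD -> counter=9 r=(9,8,10) succ=(0,1,0) retry=(1,0,1)
8. P CAS -> counter=10 r=(9,8,10) succ=(1,1,0) retry=(1,0,1)

counter=10 r=(9,8,10) succ=(1,1,0) retry=(1,0,1)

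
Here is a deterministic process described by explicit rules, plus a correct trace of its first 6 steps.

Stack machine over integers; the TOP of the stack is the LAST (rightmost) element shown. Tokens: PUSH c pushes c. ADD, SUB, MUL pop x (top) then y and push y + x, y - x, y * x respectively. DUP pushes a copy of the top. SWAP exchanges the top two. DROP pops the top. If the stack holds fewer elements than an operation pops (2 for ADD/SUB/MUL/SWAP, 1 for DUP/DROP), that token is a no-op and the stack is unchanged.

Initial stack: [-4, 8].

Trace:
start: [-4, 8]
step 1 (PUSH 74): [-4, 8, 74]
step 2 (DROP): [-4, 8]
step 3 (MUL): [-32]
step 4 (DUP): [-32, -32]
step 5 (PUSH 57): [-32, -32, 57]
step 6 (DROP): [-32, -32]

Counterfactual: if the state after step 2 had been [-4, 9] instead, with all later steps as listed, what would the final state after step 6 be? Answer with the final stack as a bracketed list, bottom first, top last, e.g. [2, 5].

state after step 2 := [-4, 9]
step 3 (MUL): [-36]
step 4 (DUP): [-36, -36]
step 5 (PUSH 57): [-36, -36, 57]
step 6 (DROP): [-36, -36]

[-36, -36]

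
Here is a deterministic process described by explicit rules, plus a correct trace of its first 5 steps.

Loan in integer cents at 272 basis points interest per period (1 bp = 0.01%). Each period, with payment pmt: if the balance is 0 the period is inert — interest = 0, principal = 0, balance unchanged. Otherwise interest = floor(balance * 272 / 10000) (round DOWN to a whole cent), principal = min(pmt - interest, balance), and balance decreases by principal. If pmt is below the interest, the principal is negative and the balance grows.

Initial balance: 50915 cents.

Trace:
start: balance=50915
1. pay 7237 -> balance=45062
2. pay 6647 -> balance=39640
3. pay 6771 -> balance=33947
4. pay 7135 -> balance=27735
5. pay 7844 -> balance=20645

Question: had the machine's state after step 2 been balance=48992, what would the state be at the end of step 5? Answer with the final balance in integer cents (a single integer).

30780

state after step 2 := balance=48992
3. pay 6771 -> balance=43553
4. pay 7135 -> balance=37602
5. pay 7844 -> balance=30780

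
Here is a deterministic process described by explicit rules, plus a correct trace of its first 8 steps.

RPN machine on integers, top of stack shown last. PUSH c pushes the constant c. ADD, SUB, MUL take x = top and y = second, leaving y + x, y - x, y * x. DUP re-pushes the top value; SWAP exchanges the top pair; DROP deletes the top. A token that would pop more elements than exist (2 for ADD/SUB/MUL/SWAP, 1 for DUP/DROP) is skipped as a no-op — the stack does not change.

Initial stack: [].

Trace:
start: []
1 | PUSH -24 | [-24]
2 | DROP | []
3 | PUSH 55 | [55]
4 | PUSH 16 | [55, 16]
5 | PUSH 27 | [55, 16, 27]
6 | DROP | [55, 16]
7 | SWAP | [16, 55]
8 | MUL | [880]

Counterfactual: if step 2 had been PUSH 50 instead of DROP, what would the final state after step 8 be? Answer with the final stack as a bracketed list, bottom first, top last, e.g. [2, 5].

[-24, 50, 880]

(re-executing from step 2 with the substitution; state before step 2: [-24])
2 | PUSH 50 | [-24, 50]
3 | PUSH 55 | [-24, 50, 55]
4 | PUSH 16 | [-24, 50, 55, 16]
5 | PUSH 27 | [-24, 50, 55, 16, 27]
6 | DROP | [-24, 50, 55, 16]
7 | SWAP | [-24, 50, 16, 55]
8 | MUL | [-24, 50, 880]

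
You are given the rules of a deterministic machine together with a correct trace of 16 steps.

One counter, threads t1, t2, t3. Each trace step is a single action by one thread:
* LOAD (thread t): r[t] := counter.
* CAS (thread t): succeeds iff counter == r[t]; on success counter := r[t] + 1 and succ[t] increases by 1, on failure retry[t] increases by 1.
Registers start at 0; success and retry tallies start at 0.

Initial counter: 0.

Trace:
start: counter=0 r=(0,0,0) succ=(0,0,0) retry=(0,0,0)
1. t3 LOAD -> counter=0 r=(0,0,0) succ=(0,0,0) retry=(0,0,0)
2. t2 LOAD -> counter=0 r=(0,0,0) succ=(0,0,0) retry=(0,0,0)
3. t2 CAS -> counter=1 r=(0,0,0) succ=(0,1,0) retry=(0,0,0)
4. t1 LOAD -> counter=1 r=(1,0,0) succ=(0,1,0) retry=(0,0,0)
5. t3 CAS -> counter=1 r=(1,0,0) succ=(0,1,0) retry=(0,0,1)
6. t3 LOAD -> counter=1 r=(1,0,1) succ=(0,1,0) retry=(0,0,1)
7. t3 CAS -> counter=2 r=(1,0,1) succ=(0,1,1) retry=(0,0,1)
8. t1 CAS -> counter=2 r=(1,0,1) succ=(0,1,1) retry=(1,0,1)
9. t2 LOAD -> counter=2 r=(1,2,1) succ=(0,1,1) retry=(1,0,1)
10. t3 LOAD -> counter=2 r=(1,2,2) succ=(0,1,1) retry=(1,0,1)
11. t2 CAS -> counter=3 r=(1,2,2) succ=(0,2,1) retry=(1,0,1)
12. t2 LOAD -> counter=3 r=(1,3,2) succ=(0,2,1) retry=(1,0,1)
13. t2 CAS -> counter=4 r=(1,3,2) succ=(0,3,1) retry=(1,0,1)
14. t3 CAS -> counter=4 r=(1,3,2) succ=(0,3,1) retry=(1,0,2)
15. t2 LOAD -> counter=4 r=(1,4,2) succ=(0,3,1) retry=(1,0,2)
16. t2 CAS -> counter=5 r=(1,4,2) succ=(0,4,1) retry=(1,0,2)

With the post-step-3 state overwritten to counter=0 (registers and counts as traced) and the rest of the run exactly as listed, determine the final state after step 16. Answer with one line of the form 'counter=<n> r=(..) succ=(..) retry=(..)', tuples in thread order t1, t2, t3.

counter=5 r=(0,4,2) succ=(0,4,2) retry=(1,0,1)

state after step 3 := counter=0 r=(0,0,0) succ=(0,1,0) retry=(0,0,0)
4. t1 LOAD -> counter=0 r=(0,0,0) succ=(0,1,0) retry=(0,0,0)
5. t3 CAS -> counter=1 r=(0,0,0) succ=(0,1,1) retry=(0,0,0)
6. t3 LOAD -> counter=1 r=(0,0,1) succ=(0,1,1) retry=(0,0,0)
7. t3 CAS -> counter=2 r=(0,0,1) succ=(0,1,2) retry=(0,0,0)
8. t1 CAS -> counter=2 r=(0,0,1) succ=(0,1,2) retry=(1,0,0)
9. t2 LOAD -> counter=2 r=(0,2,1) succ=(0,1,2) retry=(1,0,0)
10. t3 LOAD -> counter=2 r=(0,2,2) succ=(0,1,2) retry=(1,0,0)
11. t2 CAS -> counter=3 r=(0,2,2) succ=(0,2,2) retry=(1,0,0)
12. t2 LOAD -> counter=3 r=(0,3,2) succ=(0,2,2) retry=(1,0,0)
13. t2 CAS -> counter=4 r=(0,3,2) succ=(0,3,2) retry=(1,0,0)
14. t3 CAS -> counter=4 r=(0,3,2) succ=(0,3,2) retry=(1,0,1)
15. t2 LOAD -> counter=4 r=(0,4,2) succ=(0,3,2) retry=(1,0,1)
16. t2 CAS -> counter=5 r=(0,4,2) succ=(0,4,2) retry=(1,0,1)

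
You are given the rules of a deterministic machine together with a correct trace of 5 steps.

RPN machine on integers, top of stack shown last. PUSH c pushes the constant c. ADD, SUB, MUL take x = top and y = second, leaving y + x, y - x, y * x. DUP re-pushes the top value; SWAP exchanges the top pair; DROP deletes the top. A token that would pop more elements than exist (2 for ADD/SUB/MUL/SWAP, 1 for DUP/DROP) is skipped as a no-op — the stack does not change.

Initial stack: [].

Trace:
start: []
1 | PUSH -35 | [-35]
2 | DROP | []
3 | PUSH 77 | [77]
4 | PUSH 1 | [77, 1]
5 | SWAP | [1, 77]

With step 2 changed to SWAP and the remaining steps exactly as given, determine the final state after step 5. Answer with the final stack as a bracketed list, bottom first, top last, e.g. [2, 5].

(re-executing from step 2 with the substitution; state before step 2: [-35])
2 | SWAP | [-35]
3 | PUSH 77 | [-35, 77]
4 | PUSH 1 | [-35, 77, 1]
5 | SWAP | [-35, 1, 77]

[-35, 1, 77]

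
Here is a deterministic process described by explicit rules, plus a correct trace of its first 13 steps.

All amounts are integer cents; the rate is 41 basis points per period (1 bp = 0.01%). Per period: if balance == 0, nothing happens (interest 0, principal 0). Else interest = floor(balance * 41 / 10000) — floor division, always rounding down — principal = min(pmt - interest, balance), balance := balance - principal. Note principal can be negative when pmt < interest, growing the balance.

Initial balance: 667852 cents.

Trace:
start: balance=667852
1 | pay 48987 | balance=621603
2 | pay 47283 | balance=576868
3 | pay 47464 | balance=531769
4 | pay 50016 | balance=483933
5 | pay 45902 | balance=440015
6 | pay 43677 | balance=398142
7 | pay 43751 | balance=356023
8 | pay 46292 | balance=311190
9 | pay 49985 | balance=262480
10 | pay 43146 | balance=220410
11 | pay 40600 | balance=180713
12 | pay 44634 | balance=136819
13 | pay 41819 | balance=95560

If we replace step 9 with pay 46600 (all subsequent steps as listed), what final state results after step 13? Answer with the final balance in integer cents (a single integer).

(re-executing from step 9 with the substitution; state before step 9: balance=311190)
9 | pay 46600 | balance=265865
10 | pay 43146 | balance=223809
11 | pay 40600 | balance=184126
12 | pay 44634 | balance=140246
13 | pay 41819 | balance=99002

99002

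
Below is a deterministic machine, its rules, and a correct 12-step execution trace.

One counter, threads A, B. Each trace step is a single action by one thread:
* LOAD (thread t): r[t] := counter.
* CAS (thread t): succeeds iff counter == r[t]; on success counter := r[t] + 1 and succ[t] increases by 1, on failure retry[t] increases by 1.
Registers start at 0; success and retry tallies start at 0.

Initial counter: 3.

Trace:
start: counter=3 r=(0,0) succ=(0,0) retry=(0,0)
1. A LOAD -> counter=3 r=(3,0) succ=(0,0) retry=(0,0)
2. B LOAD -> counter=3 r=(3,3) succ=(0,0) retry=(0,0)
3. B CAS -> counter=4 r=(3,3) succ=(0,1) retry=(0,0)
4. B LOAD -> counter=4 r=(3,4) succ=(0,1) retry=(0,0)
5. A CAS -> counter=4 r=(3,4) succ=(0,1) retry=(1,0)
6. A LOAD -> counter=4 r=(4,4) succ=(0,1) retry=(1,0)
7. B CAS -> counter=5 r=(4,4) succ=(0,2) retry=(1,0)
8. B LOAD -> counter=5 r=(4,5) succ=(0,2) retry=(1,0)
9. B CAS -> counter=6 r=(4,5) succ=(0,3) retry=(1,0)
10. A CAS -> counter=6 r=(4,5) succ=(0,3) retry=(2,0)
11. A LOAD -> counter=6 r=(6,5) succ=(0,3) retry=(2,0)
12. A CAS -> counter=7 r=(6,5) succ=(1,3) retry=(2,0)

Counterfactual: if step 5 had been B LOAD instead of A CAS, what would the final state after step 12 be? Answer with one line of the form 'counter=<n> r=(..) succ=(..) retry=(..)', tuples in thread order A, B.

(re-executing from step 5 with the substitution; state before step 5: counter=4 r=(3,4) succ=(0,1) retry=(0,0))
5. B LOAD -> counter=4 r=(3,4) succ=(0,1) retry=(0,0)
6. A LOAD -> counter=4 r=(4,4) succ=(0,1) retry=(0,0)
7. B CAS -> counter=5 r=(4,4) succ=(0,2) retry=(0,0)
8. B LOAD -> counter=5 r=(4,5) succ=(0,2) retry=(0,0)
9. B CAS -> counter=6 r=(4,5) succ=(0,3) retry=(0,0)
10. A CAS -> counter=6 r=(4,5) succ=(0,3) retry=(1,0)
11. A LOAD -> counter=6 r=(6,5) succ=(0,3) retry=(1,0)
12. A CAS -> counter=7 r=(6,5) succ=(1,3) retry=(1,0)

counter=7 r=(6,5) succ=(1,3) retry=(1,0)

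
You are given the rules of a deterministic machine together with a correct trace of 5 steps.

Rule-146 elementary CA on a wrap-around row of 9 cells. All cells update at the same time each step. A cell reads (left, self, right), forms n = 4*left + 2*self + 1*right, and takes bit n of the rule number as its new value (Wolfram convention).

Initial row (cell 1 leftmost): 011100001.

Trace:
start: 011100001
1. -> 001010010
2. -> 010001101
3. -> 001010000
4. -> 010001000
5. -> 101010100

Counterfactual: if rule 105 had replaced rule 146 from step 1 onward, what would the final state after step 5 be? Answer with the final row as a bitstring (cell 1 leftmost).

011111011

(re-executing steps 1..5 under rule 105; state before step 1: 011100001)
1. -> 110101100
2. -> 111011100
3. -> 101110100
4. -> 011011000
5. -> 011111011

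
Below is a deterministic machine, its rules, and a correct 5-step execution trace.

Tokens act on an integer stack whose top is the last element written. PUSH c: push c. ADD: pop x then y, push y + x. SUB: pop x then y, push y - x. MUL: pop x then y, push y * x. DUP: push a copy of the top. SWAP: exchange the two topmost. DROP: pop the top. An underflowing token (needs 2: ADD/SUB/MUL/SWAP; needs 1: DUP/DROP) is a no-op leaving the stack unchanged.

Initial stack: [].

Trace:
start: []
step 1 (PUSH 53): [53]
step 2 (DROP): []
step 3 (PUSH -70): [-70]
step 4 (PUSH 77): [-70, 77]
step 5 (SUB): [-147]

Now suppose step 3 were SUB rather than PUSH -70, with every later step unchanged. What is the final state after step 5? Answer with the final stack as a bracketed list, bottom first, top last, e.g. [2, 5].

[77]

(re-executing from step 3 with the substitution; state before step 3: [])
step 3 (SUB): []
step 4 (PUSH 77): [77]
step 5 (SUB): [77]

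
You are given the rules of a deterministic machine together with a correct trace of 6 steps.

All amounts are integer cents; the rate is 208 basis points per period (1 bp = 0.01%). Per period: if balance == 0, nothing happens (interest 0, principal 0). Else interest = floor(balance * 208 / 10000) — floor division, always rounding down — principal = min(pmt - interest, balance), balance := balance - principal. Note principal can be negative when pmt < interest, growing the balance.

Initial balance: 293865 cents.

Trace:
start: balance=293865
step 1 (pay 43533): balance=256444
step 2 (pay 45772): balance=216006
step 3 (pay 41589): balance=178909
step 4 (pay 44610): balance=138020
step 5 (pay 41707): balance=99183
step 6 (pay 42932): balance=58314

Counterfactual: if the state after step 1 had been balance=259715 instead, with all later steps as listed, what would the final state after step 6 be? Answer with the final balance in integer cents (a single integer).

61940

state after step 1 := balance=259715
step 2 (pay 45772): balance=219345
step 3 (pay 41589): balance=182318
step 4 (pay 44610): balance=141500
step 5 (pay 41707): balance=102736
step 6 (pay 42932): balance=61940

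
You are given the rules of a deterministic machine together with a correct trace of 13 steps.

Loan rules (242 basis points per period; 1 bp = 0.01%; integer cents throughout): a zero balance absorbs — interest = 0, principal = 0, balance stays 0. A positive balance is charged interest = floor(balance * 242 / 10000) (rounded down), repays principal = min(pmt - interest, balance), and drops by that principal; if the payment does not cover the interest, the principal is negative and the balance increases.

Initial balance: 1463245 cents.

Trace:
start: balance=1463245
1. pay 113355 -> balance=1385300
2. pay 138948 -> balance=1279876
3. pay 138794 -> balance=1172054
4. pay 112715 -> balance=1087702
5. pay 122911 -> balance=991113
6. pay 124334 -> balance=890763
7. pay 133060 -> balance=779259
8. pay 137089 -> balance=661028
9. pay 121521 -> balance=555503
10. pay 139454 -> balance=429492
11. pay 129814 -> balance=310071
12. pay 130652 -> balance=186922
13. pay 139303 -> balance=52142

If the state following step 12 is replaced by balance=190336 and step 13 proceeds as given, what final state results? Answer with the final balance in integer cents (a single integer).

state after step 12 := balance=190336
13. pay 139303 -> balance=55639

55639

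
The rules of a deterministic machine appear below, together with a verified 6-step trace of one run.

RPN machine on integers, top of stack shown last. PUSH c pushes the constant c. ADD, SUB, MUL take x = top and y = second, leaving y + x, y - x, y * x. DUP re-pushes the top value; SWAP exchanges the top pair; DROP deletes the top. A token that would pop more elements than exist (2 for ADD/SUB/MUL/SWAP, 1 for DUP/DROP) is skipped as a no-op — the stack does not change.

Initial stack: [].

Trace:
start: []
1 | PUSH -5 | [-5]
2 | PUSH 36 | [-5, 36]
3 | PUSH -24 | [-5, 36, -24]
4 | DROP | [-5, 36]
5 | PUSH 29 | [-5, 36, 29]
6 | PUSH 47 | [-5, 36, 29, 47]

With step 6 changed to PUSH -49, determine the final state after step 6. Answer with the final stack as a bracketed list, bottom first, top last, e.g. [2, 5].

[-5, 36, 29, -49]

(re-executing from step 6 with the substitution; state before step 6: [-5, 36, 29])
6 | PUSH -49 | [-5, 36, 29, -49]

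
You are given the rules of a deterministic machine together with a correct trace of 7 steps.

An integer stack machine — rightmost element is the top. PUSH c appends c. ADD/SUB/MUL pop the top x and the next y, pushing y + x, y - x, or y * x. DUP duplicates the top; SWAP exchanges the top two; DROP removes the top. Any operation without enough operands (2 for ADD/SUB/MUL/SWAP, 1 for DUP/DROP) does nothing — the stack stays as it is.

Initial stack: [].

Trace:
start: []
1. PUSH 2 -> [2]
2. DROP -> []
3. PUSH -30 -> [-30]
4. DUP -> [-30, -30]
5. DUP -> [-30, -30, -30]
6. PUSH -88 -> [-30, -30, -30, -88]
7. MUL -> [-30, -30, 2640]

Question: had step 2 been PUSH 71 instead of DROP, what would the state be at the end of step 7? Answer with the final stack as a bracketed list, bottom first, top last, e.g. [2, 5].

(re-executing from step 2 with the substitution; state before step 2: [2])
2. PUSH 71 -> [2, 71]
3. PUSH -30 -> [2, 71, -30]
4. DUP -> [2, 71, -30, -30]
5. DUP -> [2, 71, -30, -30, -30]
6. PUSH -88 -> [2, 71, -30, -30, -30, -88]
7. MUL -> [2, 71, -30, -30, 2640]

[2, 71, -30, -30, 2640]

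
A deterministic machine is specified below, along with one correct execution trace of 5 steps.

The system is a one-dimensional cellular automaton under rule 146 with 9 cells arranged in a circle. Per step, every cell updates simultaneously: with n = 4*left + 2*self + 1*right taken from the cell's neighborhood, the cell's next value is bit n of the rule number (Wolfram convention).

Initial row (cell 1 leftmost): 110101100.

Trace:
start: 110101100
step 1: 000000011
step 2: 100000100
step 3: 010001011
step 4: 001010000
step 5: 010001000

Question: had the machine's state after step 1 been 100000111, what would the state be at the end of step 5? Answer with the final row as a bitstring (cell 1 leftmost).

101010100

state after step 1 := 100000111
step 2: 010001011
step 3: 001010000
step 4: 010001000
step 5: 101010100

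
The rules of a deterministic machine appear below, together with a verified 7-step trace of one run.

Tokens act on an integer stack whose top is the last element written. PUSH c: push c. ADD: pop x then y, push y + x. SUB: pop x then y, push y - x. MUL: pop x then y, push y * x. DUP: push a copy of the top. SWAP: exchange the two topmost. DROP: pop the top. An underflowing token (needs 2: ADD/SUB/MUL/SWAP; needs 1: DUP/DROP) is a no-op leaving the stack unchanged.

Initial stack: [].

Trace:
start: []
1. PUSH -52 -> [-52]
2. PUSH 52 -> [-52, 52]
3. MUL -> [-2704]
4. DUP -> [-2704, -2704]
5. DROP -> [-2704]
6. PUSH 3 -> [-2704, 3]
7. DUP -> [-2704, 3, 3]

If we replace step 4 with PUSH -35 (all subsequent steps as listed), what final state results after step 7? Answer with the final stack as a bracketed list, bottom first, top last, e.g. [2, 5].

[-2704, 3, 3]

(re-executing from step 4 with the substitution; state before step 4: [-2704])
4. PUSH -35 -> [-2704, -35]
5. DROP -> [-2704]
6. PUSH 3 -> [-2704, 3]
7. DUP -> [-2704, 3, 3]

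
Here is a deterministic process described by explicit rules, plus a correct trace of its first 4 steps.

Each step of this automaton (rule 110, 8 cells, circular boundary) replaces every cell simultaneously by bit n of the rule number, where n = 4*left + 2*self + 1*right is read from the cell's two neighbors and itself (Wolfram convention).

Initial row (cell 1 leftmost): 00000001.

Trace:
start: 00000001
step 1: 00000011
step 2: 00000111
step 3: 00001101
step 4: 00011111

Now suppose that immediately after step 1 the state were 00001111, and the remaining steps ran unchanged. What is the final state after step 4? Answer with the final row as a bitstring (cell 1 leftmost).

01101111

state after step 1 := 00001111
step 2: 00011001
step 3: 00111011
step 4: 01101111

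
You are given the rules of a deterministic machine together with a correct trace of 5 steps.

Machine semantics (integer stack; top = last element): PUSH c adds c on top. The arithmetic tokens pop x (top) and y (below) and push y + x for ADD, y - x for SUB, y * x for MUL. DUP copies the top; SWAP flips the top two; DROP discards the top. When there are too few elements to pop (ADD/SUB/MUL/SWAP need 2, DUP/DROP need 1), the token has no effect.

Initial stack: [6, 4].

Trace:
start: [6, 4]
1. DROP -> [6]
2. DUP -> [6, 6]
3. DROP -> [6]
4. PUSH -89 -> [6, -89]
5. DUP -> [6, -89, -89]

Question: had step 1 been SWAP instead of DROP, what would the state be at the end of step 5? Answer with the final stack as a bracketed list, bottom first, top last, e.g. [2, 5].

[4, 6, -89, -89]

(re-executing from step 1 with the substitution; state before step 1: [6, 4])
1. SWAP -> [4, 6]
2. DUP -> [4, 6, 6]
3. DROP -> [4, 6]
4. PUSH -89 -> [4, 6, -89]
5. DUP -> [4, 6, -89, -89]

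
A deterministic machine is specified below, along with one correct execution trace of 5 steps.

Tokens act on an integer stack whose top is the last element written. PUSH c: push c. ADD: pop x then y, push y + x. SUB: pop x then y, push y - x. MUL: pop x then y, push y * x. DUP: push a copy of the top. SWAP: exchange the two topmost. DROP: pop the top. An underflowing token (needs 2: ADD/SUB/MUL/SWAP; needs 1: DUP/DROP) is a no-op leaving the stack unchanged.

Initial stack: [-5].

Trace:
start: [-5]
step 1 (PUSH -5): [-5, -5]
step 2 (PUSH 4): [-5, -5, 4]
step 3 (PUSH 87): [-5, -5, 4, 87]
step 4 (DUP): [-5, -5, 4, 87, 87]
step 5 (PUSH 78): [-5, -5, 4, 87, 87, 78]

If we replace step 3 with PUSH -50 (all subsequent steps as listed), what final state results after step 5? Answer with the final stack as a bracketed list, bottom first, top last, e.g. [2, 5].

[-5, -5, 4, -50, -50, 78]

(re-executing from step 3 with the substitution; state before step 3: [-5, -5, 4])
step 3 (PUSH -50): [-5, -5, 4, -50]
step 4 (DUP): [-5, -5, 4, -50, -50]
step 5 (PUSH 78): [-5, -5, 4, -50, -50, 78]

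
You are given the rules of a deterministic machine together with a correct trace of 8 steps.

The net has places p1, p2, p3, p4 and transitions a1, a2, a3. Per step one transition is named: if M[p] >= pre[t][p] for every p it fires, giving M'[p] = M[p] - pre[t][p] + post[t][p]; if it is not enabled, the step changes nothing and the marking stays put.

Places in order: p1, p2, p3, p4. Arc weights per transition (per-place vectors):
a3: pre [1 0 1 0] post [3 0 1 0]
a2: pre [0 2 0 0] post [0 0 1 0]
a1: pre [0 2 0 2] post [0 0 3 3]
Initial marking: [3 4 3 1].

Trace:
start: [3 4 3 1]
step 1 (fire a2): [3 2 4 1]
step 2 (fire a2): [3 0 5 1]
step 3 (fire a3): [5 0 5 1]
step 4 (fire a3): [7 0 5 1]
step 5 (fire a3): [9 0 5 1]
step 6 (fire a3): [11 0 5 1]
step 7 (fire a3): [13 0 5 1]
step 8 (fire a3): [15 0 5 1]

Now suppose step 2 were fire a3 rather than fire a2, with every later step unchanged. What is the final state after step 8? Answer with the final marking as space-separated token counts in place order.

(re-executing from step 2 with the substitution; state before step 2: [3 2 4 1])
step 2 (fire a3): [5 2 4 1]
step 3 (fire a3): [7 2 4 1]
step 4 (fire a3): [9 2 4 1]
step 5 (fire a3): [11 2 4 1]
step 6 (fire a3): [13 2 4 1]
step 7 (fire a3): [15 2 4 1]
step 8 (fire a3): [17 2 4 1]

17 2 4 1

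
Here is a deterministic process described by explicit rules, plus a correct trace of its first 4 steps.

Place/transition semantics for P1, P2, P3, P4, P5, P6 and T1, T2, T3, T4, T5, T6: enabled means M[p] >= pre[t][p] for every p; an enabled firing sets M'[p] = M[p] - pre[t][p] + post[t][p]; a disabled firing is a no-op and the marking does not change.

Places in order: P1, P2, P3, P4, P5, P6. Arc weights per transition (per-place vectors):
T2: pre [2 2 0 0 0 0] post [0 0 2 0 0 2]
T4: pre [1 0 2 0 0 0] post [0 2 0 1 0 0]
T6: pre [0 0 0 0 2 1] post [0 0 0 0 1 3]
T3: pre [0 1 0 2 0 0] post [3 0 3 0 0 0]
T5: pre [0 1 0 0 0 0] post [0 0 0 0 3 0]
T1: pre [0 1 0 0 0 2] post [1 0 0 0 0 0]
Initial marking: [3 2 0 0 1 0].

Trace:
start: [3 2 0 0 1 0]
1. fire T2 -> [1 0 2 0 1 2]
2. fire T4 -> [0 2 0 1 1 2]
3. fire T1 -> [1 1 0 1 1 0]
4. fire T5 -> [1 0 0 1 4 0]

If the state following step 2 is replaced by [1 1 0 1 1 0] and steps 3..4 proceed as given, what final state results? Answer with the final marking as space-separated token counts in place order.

state after step 2 := [1 1 0 1 1 0]
3. fire T1 -> [1 1 0 1 1 0]
4. fire T5 -> [1 0 0 1 4 0]

1 0 0 1 4 0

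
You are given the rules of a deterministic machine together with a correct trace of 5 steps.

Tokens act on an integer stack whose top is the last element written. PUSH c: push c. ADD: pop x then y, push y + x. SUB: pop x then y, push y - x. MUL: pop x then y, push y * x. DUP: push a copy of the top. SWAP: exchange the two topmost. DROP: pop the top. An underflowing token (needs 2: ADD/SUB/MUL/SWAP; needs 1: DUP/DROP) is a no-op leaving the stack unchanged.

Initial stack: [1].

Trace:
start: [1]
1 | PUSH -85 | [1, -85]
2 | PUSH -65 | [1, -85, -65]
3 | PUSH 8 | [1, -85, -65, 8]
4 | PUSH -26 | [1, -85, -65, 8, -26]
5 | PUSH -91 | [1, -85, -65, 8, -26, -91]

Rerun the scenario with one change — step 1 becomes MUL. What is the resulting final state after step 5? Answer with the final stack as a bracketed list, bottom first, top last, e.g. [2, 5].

(re-executing from step 1 with the substitution; state before step 1: [1])
1 | MUL | [1]
2 | PUSH -65 | [1, -65]
3 | PUSH 8 | [1, -65, 8]
4 | PUSH -26 | [1, -65, 8, -26]
5 | PUSH -91 | [1, -65, 8, -26, -91]

[1, -65, 8, -26, -91]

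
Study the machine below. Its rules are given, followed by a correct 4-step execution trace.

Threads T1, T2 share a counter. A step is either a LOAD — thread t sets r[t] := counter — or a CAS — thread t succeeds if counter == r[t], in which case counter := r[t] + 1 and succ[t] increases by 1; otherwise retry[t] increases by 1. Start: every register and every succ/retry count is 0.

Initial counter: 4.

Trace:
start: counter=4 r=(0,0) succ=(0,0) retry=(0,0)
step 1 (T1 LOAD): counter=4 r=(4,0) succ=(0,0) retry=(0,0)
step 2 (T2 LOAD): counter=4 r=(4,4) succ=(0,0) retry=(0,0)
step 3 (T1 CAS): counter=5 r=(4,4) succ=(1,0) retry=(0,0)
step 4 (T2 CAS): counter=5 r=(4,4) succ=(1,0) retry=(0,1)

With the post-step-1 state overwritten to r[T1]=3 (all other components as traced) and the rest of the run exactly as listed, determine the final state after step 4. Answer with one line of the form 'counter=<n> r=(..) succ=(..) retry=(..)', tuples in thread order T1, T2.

state after step 1 := counter=4 r=(3,0) succ=(0,0) retry=(0,0)
step 2 (T2 LOAD): counter=4 r=(3,4) succ=(0,0) retry=(0,0)
step 3 (T1 CAS): counter=4 r=(3,4) succ=(0,0) retry=(1,0)
step 4 (T2 CAS): counter=5 r=(3,4) succ=(0,1) retry=(1,0)

counter=5 r=(3,4) succ=(0,1) retry=(1,0)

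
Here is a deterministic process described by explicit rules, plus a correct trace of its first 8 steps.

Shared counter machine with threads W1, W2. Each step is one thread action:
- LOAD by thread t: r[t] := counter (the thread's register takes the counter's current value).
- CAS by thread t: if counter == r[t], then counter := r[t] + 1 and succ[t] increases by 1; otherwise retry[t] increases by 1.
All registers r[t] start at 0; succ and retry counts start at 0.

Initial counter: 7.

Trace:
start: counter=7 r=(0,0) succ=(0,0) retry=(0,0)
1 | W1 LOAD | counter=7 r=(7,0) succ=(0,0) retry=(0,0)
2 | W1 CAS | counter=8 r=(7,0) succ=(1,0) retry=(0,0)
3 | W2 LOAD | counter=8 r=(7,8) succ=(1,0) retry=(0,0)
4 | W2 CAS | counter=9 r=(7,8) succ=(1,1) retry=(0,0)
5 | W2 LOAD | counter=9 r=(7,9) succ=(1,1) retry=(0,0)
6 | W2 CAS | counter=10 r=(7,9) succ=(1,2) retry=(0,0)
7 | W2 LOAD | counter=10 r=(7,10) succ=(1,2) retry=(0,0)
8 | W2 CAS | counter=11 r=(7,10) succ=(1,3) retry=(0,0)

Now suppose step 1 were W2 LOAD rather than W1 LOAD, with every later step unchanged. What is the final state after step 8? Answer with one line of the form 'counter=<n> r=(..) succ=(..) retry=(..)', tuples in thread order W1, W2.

(re-executing from step 1 with the substitution; state before step 1: counter=7 r=(0,0) succ=(0,0) retry=(0,0))
1 | W2 LOAD | counter=7 r=(0,7) succ=(0,0) retry=(0,0)
2 | W1 CAS | counter=7 r=(0,7) succ=(0,0) retry=(1,0)
3 | W2 LOAD | counter=7 r=(0,7) succ=(0,0) retry=(1,0)
4 | W2 CAS | counter=8 r=(0,7) succ=(0,1) retry=(1,0)
5 | W2 LOAD | counter=8 r=(0,8) succ=(0,1) retry=(1,0)
6 | W2 CAS | counter=9 r=(0,8) succ=(0,2) retry=(1,0)
7 | W2 LOAD | counter=9 r=(0,9) succ=(0,2) retry=(1,0)
8 | W2 CAS | counter=10 r=(0,9) succ=(0,3) retry=(1,0)

counter=10 r=(0,9) succ=(0,3) retry=(1,0)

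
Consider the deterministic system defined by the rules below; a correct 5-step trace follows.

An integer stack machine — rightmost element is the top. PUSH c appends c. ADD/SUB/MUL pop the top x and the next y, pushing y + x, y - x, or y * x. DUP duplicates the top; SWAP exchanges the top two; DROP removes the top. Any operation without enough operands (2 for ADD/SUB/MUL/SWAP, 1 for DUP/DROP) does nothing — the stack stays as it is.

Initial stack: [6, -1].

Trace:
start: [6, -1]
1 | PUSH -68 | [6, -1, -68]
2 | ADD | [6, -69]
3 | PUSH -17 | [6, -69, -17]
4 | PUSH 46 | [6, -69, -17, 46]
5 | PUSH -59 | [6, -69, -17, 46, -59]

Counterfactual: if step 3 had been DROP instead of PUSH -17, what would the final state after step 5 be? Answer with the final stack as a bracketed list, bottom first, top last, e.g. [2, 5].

[6, 46, -59]

(re-executing from step 3 with the substitution; state before step 3: [6, -69])
3 | DROP | [6]
4 | PUSH 46 | [6, 46]
5 | PUSH -59 | [6, 46, -59]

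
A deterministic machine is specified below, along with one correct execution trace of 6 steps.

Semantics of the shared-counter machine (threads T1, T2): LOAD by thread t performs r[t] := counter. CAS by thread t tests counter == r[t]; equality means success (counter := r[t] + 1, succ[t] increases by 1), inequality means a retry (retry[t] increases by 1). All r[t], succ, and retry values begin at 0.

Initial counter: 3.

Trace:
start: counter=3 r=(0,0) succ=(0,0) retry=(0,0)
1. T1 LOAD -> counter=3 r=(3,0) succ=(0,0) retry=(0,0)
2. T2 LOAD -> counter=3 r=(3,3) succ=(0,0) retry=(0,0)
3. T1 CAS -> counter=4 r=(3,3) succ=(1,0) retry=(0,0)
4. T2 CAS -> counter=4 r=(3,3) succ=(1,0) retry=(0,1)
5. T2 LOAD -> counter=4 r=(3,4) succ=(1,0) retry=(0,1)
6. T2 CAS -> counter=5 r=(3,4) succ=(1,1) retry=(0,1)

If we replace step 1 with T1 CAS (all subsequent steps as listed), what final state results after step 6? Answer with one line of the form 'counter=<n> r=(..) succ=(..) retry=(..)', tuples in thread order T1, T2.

counter=5 r=(0,4) succ=(0,2) retry=(2,0)

(re-executing from step 1 with the substitution; state before step 1: counter=3 r=(0,0) succ=(0,0) retry=(0,0))
1. T1 CAS -> counter=3 r=(0,0) succ=(0,0) retry=(1,0)
2. T2 LOAD -> counter=3 r=(0,3) succ=(0,0) retry=(1,0)
3. T1 CAS -> counter=3 r=(0,3) succ=(0,0) retry=(2,0)
4. T2 CAS -> counter=4 r=(0,3) succ=(0,1) retry=(2,0)
5. T2 LOAD -> counter=4 r=(0,4) succ=(0,1) retry=(2,0)
6. T2 CAS -> counter=5 r=(0,4) succ=(0,2) retry=(2,0)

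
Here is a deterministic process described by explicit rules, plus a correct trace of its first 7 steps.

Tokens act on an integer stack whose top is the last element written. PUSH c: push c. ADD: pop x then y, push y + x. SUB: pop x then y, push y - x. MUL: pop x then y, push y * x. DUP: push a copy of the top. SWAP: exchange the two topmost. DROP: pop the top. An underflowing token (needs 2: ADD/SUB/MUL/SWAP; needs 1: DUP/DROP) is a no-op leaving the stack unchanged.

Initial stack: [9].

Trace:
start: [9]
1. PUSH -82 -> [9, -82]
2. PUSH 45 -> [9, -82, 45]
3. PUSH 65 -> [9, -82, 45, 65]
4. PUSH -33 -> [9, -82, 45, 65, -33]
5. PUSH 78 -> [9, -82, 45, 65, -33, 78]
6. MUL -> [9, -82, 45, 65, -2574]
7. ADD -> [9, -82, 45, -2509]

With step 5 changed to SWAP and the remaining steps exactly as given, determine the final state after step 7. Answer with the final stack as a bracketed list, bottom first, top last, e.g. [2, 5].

(re-executing from step 5 with the substitution; state before step 5: [9, -82, 45, 65, -33])
5. SWAP -> [9, -82, 45, -33, 65]
6. MUL -> [9, -82, 45, -2145]
7. ADD -> [9, -82, -2100]

[9, -82, -2100]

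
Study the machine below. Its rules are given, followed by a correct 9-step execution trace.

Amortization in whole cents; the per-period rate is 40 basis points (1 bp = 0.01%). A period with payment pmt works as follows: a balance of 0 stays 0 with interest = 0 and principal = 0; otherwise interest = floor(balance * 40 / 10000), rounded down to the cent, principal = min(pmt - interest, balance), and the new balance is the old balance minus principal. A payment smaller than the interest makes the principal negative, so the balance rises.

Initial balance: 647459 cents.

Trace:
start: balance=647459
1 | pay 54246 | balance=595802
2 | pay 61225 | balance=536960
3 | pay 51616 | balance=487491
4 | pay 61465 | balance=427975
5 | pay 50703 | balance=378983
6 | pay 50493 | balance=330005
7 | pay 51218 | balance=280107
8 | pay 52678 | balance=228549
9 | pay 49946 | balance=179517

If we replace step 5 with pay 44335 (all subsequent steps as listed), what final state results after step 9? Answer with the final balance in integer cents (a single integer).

185987

(re-executing from step 5 with the substitution; state before step 5: balance=427975)
5 | pay 44335 | balance=385351
6 | pay 50493 | balance=336399
7 | pay 51218 | balance=286526
8 | pay 52678 | balance=234994
9 | pay 49946 | balance=185987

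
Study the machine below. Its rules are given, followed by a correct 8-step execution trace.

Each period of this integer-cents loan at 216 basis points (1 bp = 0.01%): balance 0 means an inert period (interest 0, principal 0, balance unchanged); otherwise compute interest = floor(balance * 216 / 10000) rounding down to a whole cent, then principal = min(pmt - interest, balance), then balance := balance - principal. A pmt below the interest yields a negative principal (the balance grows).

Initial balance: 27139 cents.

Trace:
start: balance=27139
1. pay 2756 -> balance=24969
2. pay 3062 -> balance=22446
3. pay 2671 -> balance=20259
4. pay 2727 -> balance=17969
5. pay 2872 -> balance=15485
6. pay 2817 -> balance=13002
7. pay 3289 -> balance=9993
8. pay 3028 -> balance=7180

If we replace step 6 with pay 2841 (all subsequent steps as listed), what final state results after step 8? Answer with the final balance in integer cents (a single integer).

(re-executing from step 6 with the substitution; state before step 6: balance=15485)
6. pay 2841 -> balance=12978
7. pay 3289 -> balance=9969
8. pay 3028 -> balance=7156

7156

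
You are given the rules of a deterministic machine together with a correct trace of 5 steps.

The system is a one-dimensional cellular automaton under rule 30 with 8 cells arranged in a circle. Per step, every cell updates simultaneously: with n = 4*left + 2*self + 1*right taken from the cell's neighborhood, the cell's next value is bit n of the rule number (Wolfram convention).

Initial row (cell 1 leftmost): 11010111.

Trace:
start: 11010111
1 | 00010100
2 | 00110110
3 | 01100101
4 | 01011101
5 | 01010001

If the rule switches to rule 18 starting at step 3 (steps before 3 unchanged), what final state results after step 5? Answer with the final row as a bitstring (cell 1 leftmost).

(re-executing steps 3..5 under rule 18; state before step 3: 00110110)
3 | 01000001
4 | 00100010
5 | 01010101

01010101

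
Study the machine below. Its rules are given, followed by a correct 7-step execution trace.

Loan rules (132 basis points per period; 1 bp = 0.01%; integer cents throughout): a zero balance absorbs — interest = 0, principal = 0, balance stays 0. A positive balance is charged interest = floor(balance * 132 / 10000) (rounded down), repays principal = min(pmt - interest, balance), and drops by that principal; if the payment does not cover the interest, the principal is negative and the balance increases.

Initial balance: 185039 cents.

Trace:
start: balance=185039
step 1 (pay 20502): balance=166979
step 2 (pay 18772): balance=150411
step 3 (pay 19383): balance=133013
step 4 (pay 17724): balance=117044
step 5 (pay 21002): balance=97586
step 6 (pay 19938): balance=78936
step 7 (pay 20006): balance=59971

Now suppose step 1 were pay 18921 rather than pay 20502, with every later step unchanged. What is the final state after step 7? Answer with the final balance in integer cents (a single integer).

(re-executing from step 1 with the substitution; state before step 1: balance=185039)
step 1 (pay 18921): balance=168560
step 2 (pay 18772): balance=152012
step 3 (pay 19383): balance=134635
step 4 (pay 17724): balance=118688
step 5 (pay 21002): balance=99252
step 6 (pay 19938): balance=80624
step 7 (pay 20006): balance=61682

61682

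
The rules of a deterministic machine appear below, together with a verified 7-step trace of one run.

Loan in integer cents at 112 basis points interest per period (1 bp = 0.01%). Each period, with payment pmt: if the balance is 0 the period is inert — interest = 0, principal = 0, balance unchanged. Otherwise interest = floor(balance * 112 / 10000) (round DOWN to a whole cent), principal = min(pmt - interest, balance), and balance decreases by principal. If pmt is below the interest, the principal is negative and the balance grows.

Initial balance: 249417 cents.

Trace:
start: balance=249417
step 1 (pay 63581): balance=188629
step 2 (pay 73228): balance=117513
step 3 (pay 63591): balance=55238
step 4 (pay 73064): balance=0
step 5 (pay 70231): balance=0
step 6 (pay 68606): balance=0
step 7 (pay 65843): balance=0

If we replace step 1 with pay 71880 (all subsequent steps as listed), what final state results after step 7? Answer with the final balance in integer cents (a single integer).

0

(re-executing from step 1 with the substitution; state before step 1: balance=249417)
step 1 (pay 71880): balance=180330
step 2 (pay 73228): balance=109121
step 3 (pay 63591): balance=46752
step 4 (pay 73064): balance=0
step 5 (pay 70231): balance=0
step 6 (pay 68606): balance=0
step 7 (pay 65843): balance=0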